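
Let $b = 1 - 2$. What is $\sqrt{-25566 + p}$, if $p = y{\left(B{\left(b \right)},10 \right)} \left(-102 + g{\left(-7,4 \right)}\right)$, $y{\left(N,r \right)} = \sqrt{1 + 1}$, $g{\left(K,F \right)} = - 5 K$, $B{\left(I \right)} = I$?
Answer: $\sqrt{-25566 - 67 \sqrt{2}} \approx 160.19 i$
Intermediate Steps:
$b = -1$ ($b = 1 - 2 = -1$)
$y{\left(N,r \right)} = \sqrt{2}$
$p = - 67 \sqrt{2}$ ($p = \sqrt{2} \left(-102 - -35\right) = \sqrt{2} \left(-102 + 35\right) = \sqrt{2} \left(-67\right) = - 67 \sqrt{2} \approx -94.752$)
$\sqrt{-25566 + p} = \sqrt{-25566 - 67 \sqrt{2}}$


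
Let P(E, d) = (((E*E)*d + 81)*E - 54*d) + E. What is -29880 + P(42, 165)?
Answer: 12189174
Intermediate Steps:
P(E, d) = E - 54*d + E*(81 + d*E**2) (P(E, d) = ((E**2*d + 81)*E - 54*d) + E = ((d*E**2 + 81)*E - 54*d) + E = ((81 + d*E**2)*E - 54*d) + E = (E*(81 + d*E**2) - 54*d) + E = (-54*d + E*(81 + d*E**2)) + E = E - 54*d + E*(81 + d*E**2))
-29880 + P(42, 165) = -29880 + (-54*165 + 82*42 + 165*42**3) = -29880 + (-8910 + 3444 + 165*74088) = -29880 + (-8910 + 3444 + 12224520) = -29880 + 12219054 = 12189174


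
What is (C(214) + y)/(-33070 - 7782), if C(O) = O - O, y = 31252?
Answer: -7813/10213 ≈ -0.76501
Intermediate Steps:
C(O) = 0
(C(214) + y)/(-33070 - 7782) = (0 + 31252)/(-33070 - 7782) = 31252/(-40852) = 31252*(-1/40852) = -7813/10213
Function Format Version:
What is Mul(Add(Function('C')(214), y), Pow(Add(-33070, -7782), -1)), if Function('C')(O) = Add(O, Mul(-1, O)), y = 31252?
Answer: Rational(-7813, 10213) ≈ -0.76501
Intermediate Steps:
Function('C')(O) = 0
Mul(Add(Function('C')(214), y), Pow(Add(-33070, -7782), -1)) = Mul(Add(0, 31252), Pow(Add(-33070, -7782), -1)) = Mul(31252, Pow(-40852, -1)) = Mul(31252, Rational(-1, 40852)) = Rational(-7813, 10213)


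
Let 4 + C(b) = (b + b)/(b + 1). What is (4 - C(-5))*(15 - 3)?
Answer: 66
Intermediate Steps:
C(b) = -4 + 2*b/(1 + b) (C(b) = -4 + (b + b)/(b + 1) = -4 + (2*b)/(1 + b) = -4 + 2*b/(1 + b))
(4 - C(-5))*(15 - 3) = (4 - 2*(-2 - 1*(-5))/(1 - 5))*(15 - 3) = (4 - 2*(-2 + 5)/(-4))*12 = (4 - 2*(-1)*3/4)*12 = (4 - 1*(-3/2))*12 = (4 + 3/2)*12 = (11/2)*12 = 66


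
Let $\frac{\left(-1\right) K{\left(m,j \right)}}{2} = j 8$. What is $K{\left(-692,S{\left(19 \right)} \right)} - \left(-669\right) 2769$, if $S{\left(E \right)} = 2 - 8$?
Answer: $1852557$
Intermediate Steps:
$S{\left(E \right)} = -6$ ($S{\left(E \right)} = 2 - 8 = -6$)
$K{\left(m,j \right)} = - 16 j$ ($K{\left(m,j \right)} = - 2 j 8 = - 2 \cdot 8 j = - 16 j$)
$K{\left(-692,S{\left(19 \right)} \right)} - \left(-669\right) 2769 = \left(-16\right) \left(-6\right) - \left(-669\right) 2769 = 96 - -1852461 = 96 + 1852461 = 1852557$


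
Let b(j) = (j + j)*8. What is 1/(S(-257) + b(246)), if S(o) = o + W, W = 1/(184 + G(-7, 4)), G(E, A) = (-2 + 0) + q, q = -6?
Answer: 176/647505 ≈ 0.00027181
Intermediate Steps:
G(E, A) = -8 (G(E, A) = (-2 + 0) - 6 = -2 - 6 = -8)
W = 1/176 (W = 1/(184 - 8) = 1/176 ≈ 0.0056818)
b(j) = 16*j (b(j) = (2*j)*8 = 16*j)
S(o) = 1/176 + o (S(o) = o + 1/176 = 1/176 + o)
1/(S(-257) + b(246)) = 1/((1/176 - 257) + 16*246) = 1/(-45231/176 + 3936) = 1/(647505/176) = 176/647505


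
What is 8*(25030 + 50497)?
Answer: 604216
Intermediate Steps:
8*(25030 + 50497) = 8*75527 = 604216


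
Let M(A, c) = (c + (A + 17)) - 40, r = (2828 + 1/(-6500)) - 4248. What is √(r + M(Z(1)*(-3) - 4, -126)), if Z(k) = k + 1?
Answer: 3*I*√74125285/650 ≈ 39.737*I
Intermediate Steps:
Z(k) = 1 + k
r = -9230001/6500 (r = (2828 - 1/6500) - 4248 = 18381999/6500 - 4248 = -9230001/6500 ≈ -1420.0)
M(A, c) = -23 + A + c (M(A, c) = (c + (17 + A)) - 40 = (17 + A + c) - 40 = -23 + A + c)
√(r + M(Z(1)*(-3) - 4, -126)) = √(-9230001/6500 + (-23 + ((1 + 1)*(-3) - 4) - 126)) = √(-9230001/6500 + (-23 + (2*(-3) - 4) - 126)) = √(-9230001/6500 + (-23 + (-6 - 4) - 126)) = √(-9230001/6500 + (-23 - 10 - 126)) = √(-9230001/6500 - 159) = √(-10263501/6500) = 3*I*√74125285/650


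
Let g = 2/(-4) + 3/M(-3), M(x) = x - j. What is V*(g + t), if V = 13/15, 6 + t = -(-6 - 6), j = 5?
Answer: 533/120 ≈ 4.4417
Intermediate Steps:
M(x) = -5 + x (M(x) = x - 1*5 = x - 5 = -5 + x)
g = -7/8 (g = 2/(-4) + 3/(-5 - 3) = 2*(-¼) + 3/(-8) = -½ + 3*(-⅛) = -½ - 3/8 = -7/8 ≈ -0.87500)
t = 6 (t = -6 - (-6 - 6) = -6 - 1*(-12) = -6 + 12 = 6)
V = 13/15 (V = 13*(1/15) = 13/15 ≈ 0.86667)
V*(g + t) = 13*(-7/8 + 6)/15 = (13/15)*(41/8) = 533/120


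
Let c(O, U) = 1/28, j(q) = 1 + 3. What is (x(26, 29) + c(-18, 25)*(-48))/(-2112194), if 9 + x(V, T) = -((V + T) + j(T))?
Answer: 244/7392679 ≈ 3.3006e-5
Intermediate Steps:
j(q) = 4
c(O, U) = 1/28
x(V, T) = -13 - T - V (x(V, T) = -9 - ((V + T) + 4) = -9 - ((T + V) + 4) = -9 - (4 + T + V) = -9 + (-4 - T - V) = -13 - T - V)
(x(26, 29) + c(-18, 25)*(-48))/(-2112194) = ((-13 - 1*29 - 1*26) + (1/28)*(-48))/(-2112194) = ((-13 - 29 - 26) - 12/7)*(-1/2112194) = (-68 - 12/7)*(-1/2112194) = -488/7*(-1/2112194) = 244/7392679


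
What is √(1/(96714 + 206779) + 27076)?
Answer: √2493916236706217/303493 ≈ 164.55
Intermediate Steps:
√(1/(96714 + 206779) + 27076) = √(1/303493 + 27076) = √(8217376469/303493) = √2493916236706217/303493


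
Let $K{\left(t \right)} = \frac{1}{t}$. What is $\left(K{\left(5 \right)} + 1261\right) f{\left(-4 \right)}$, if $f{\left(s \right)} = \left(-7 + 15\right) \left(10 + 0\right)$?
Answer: $100896$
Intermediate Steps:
$f{\left(s \right)} = 80$ ($f{\left(s \right)} = 8 \cdot 10 = 80$)
$\left(K{\left(5 \right)} + 1261\right) f{\left(-4 \right)} = \left(\frac{1}{5} + 1261\right) 80 = \frac{6306}{5} \cdot 80 = 100896$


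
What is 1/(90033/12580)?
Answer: 12580/90033 ≈ 0.13973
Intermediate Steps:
1/(90033/12580) = 12580/90033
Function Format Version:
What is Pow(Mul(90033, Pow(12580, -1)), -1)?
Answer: Rational(12580, 90033) ≈ 0.13973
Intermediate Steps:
Pow(Mul(90033, Pow(12580, -1)), -1) = Pow(Mul(90033, Rational(1, 12580)), -1) = Pow(Rational(90033, 12580), -1) = Rational(12580, 90033)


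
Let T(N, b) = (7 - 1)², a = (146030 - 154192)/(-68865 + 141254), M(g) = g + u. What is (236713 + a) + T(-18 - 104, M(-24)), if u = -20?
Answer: 17138015199/72389 ≈ 2.3675e+5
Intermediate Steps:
M(g) = -20 + g (M(g) = g - 20 = -20 + g)
a = -8162/72389 ≈ -0.11275
T(N, b) = 36 (T(N, b) = 6² = 36)
(236713 + a) + T(-18 - 104, M(-24)) = (236713 - 8162/72389) + 36 = 17135409195/72389 + 36 = 17138015199/72389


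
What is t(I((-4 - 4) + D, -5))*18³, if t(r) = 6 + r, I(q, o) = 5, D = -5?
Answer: 64152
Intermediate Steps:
t(I((-4 - 4) + D, -5))*18³ = (6 + 5)*18³ = 11*5832 = 64152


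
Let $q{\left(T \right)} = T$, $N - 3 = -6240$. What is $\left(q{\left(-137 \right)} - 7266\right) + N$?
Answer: $-13640$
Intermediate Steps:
$N = -6237$ ($N = 3 - 6240 = -6237$)
$\left(q{\left(-137 \right)} - 7266\right) + N = \left(-137 - 7266\right) - 6237 = -7403 - 6237 = -13640$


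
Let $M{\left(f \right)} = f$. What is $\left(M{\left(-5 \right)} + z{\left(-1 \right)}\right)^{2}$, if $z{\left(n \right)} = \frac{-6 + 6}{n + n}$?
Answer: $25$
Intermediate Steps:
$z{\left(n \right)} = 0$ ($z{\left(n \right)} = \frac{0}{2 n} = 0 \frac{1}{2 n} = 0$)
$\left(M{\left(-5 \right)} + z{\left(-1 \right)}\right)^{2} = \left(-5 + 0\right)^{2} = \left(-5\right)^{2} = 25$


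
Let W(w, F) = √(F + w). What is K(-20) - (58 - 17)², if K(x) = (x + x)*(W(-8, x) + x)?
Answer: -881 - 80*I*√7 ≈ -881.0 - 211.66*I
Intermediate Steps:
K(x) = 2*x*(x + √(-8 + x)) (K(x) = (x + x)*(√(x - 8) + x) = (2*x)*(√(-8 + x) + x) = (2*x)*(x + √(-8 + x)) = 2*x*(x + √(-8 + x)))
K(-20) - (58 - 17)² = 2*(-20)*(-20 + √(-8 - 20)) - (58 - 17)² = 2*(-20)*(-20 + √(-28)) - 1*41² = 2*(-20)*(-20 + 2*I*√7) - 1*1681 = (800 - 80*I*√7) - 1681 = -881 - 80*I*√7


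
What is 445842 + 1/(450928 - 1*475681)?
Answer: 11035927025/24753 ≈ 4.4584e+5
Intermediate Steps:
445842 + 1/(450928 - 1*475681) = 445842 + 1/(450928 - 475681) = 445842 + 1/(-24753) = 445842 - 1/24753 = 11035927025/24753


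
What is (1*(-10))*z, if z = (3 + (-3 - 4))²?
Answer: -160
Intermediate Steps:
z = 16 (z = (3 - 7)² = (-4)² = 16)
(1*(-10))*z = (1*(-10))*16 = -10*16 = -160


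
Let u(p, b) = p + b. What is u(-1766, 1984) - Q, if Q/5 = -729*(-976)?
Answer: -3557302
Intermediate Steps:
u(p, b) = b + p
Q = 3557520 (Q = 5*(-729*(-976)) = 5*711504 = 3557520)
u(-1766, 1984) - Q = (1984 - 1766) - 1*3557520 = 218 - 3557520 = -3557302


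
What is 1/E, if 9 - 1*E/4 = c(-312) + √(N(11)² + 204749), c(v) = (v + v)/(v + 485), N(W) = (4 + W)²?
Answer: -377313/30553326740 - 29929*√255374/30553326740 ≈ -0.00050737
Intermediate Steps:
c(v) = 2*v/(485 + v) (c(v) = (2*v)/(485 + v) = 2*v/(485 + v))
E = 8724/173 - 4*√255374 (E = 36 - 4*(2*(-312)/(485 - 312) + √(((4 + 11)²)² + 204749)) = 36 - 4*(2*(-312)/173 + √((15²)² + 204749)) = 36 - 4*(2*(-312)*(1/173) + √(225² + 204749)) = 36 - 4*(-624/173 + √(50625 + 204749)) = 36 - 4*(-624/173 + √255374) = 36 + (2496/173 - 4*√255374) = 8724/173 - 4*√255374 ≈ -1971.0)
1/E = 1/(8724/173 - 4*√255374)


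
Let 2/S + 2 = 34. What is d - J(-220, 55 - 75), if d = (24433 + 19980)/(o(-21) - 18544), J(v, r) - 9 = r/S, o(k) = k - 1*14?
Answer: 5733656/18579 ≈ 308.61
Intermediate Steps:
o(k) = -14 + k (o(k) = k - 14 = -14 + k)
S = 1/16 (S = 2/(-2 + 34) = 2/32 = 2*(1/32) = 1/16 ≈ 0.062500)
J(v, r) = 9 + 16*r (J(v, r) = 9 + r/(1/16) = 9 + r*16 = 9 + 16*r)
d = -44413/18579 (d = (24433 + 19980)/((-14 - 21) - 18544) = 44413/(-35 - 18544) = 44413/(-18579) = 44413*(-1/18579) = -44413/18579 ≈ -2.3905)
d - J(-220, 55 - 75) = -44413/18579 - (9 + 16*(55 - 75)) = -44413/18579 - (9 + 16*(-20)) = -44413/18579 - (9 - 320) = -44413/18579 - 1*(-311) = -44413/18579 + 311 = 5733656/18579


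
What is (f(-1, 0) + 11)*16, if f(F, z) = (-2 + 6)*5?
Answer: 496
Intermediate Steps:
f(F, z) = 20 (f(F, z) = 4*5 = 20)
(f(-1, 0) + 11)*16 = (20 + 11)*16 = 31*16 = 496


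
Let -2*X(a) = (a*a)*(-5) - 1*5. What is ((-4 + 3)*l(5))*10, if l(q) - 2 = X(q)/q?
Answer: -150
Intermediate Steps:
X(a) = 5/2 + 5*a**2/2 (X(a) = -((a*a)*(-5) - 1*5)/2 = -(a**2*(-5) - 5)/2 = -(-5*a**2 - 5)/2 = -(-5 - 5*a**2)/2 = 5/2 + 5*a**2/2)
l(q) = 2 + (5/2 + 5*q**2/2)/q
((-4 + 3)*l(5))*10 = ((-4 + 3)*(2 + (5/2)*5 + (5/2)/5))*10 = -(2 + 25/2 + (5/2)*(1/5))*10 = -(2 + 25/2 + 1/2)*10 = -1*15*10 = -15*10 = -150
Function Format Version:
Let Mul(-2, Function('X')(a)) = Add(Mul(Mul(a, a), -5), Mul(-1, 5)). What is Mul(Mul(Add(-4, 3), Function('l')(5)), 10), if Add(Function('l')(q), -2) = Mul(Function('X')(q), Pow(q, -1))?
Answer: -150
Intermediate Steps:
Function('X')(a) = Add(Rational(5, 2), Mul(Rational(5, 2), Pow(a, 2))) (Function('X')(a) = Mul(Rational(-1, 2), Add(Mul(Mul(a, a), -5), Mul(-1, 5))) = Mul(Rational(-1, 2), Add(Mul(Pow(a, 2), -5), -5)) = Mul(Rational(-1, 2), Add(Mul(-5, Pow(a, 2)), -5)) = Mul(Rational(-1, 2), Add(-5, Mul(-5, Pow(a, 2)))) = Add(Rational(5, 2), Mul(Rational(5, 2), Pow(a, 2))))
Function('l')(q) = Add(2, Mul(Pow(q, -1), Add(Rational(5, 2), Mul(Rational(5, 2), Pow(q, 2))))) (Function('l')(q) = Add(2, Mul(Add(Rational(5, 2), Mul(Rational(5, 2), Pow(q, 2))), Pow(q, -1))) = Add(2, Mul(Pow(q, -1), Add(Rational(5, 2), Mul(Rational(5, 2), Pow(q, 2))))))
Mul(Mul(Add(-4, 3), Function('l')(5)), 10) = Mul(Mul(Add(-4, 3), Add(2, Mul(Rational(5, 2), 5), Mul(Rational(5, 2), Pow(5, -1)))), 10) = Mul(Mul(-1, Add(2, Rational(25, 2), Mul(Rational(5, 2), Rational(1, 5)))), 10) = Mul(Mul(-1, Add(2, Rational(25, 2), Rational(1, 2))), 10) = Mul(Mul(-1, 15), 10) = Mul(-15, 10) = -150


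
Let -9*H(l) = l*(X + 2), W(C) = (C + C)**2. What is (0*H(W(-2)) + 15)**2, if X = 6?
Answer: 225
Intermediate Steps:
W(C) = 4*C**2 (W(C) = (2*C)**2 = 4*C**2)
H(l) = -8*l/9 (H(l) = -l*(6 + 2)/9 = -l*8/9 = -8*l/9)
(0*H(W(-2)) + 15)**2 = (0*(-32*(-2)**2/9) + 15)**2 = (0*(-32*4/9) + 15)**2 = (0*(-8/9*16) + 15)**2 = (0*(-128/9) + 15)**2 = (0 + 15)**2 = 15**2 = 225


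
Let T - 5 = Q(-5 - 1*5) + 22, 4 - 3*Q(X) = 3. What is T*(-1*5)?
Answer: -410/3 ≈ -136.67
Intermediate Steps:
Q(X) = ⅓ (Q(X) = 4/3 - ⅓*3 = 4/3 - 1 = ⅓)
T = 82/3 (T = 5 + (⅓ + 22) = 5 + 67/3 = 82/3 ≈ 27.333)
T*(-1*5) = 82*(-1*5)/3 = (82/3)*(-5) = -410/3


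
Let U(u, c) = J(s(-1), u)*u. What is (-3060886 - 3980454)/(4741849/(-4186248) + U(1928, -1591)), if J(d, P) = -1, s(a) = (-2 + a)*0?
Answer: 291849460320/79958693 ≈ 3650.0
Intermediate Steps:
s(a) = 0
U(u, c) = -u
(-3060886 - 3980454)/(4741849/(-4186248) + U(1928, -1591)) = (-3060886 - 3980454)/(4741849/(-4186248) - 1*1928) = -7041340/(4741849*(-1/4186248) - 1928) = -7041340/(-46949/41448 - 1928) = -7041340/(-79958693/41448) = -7041340*(-41448/79958693) = 291849460320/79958693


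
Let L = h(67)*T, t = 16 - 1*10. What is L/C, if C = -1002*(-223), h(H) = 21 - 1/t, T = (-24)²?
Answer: 2000/37241 ≈ 0.053704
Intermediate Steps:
t = 6 (t = 16 - 10 = 6)
T = 576
h(H) = 125/6 (h(H) = 21 - 1/6 = 21 - 1*⅙ = 21 - ⅙ = 125/6)
C = 223446
L = 12000 (L = (125/6)*576 = 12000)
L/C = 12000/223446 = 12000*(1/223446) = 2000/37241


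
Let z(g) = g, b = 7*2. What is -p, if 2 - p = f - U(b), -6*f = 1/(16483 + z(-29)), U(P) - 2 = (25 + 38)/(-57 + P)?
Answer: -10760959/4245132 ≈ -2.5349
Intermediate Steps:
b = 14
U(P) = 2 + 63/(-57 + P) (U(P) = 2 + (25 + 38)/(-57 + P) = 2 + 63/(-57 + P))
f = -1/98724 (f = -1/(6*(16483 - 29)) = -⅙/16454 = -⅙*1/16454 = -1/98724 ≈ -1.0129e-5)
p = 10760959/4245132 (p = 2 - (-1/98724 - (-51 + 2*14)/(-57 + 14)) = 2 - (-1/98724 - (-51 + 28)/(-43)) = 2 - (-1/98724 - (-1)*(-23)/43) = 2 - (-1/98724 - 1*23/43) = 2 - (-1/98724 - 23/43) = 2 - 1*(-2270695/4245132) = 2 + 2270695/4245132 = 10760959/4245132 ≈ 2.5349)
-p = -1*10760959/4245132 = -10760959/4245132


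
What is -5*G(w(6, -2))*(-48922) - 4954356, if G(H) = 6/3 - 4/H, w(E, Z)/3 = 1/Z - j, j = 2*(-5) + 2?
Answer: -40577600/9 ≈ -4.5086e+6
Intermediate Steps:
j = -8 (j = -10 + 2 = -8)
w(E, Z) = 24 + 3/Z (w(E, Z) = 3*(1/Z - 1*(-8)) = 3*(1/Z + 8) = 3*(8 + 1/Z) = 24 + 3/Z)
G(H) = 2 - 4/H (G(H) = 6*(⅓) - 4/H = 2 - 4/H)
-5*G(w(6, -2))*(-48922) - 4954356 = -5*(2 - 4/(24 + 3/(-2)))*(-48922) - 4954356 = -5*(2 - 4/(24 + 3*(-½)))*(-48922) - 4954356 = -5*(2 - 4/(24 - 3/2))*(-48922) - 4954356 = -5*(2 - 4/45/2)*(-48922) - 4954356 = -5*(2 - 4*2/45)*(-48922) - 4954356 = -5*(2 - 8/45)*(-48922) - 4954356 = -5*82/45*(-48922) - 4954356 = -82/9*(-48922) - 4954356 = 4011604/9 - 4954356 = -40577600/9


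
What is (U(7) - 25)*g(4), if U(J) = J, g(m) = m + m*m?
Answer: -360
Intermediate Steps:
g(m) = m + m²
(U(7) - 25)*g(4) = (7 - 25)*(4*(1 + 4)) = -72*5 = -18*20 = -360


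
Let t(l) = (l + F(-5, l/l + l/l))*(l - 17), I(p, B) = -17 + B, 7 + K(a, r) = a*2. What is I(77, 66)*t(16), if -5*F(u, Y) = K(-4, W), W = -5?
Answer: -931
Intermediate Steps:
K(a, r) = -7 + 2*a (K(a, r) = -7 + a*2 = -7 + 2*a)
F(u, Y) = 3 (F(u, Y) = -(-7 + 2*(-4))/5 = -(-7 - 8)/5 = -1/5*(-15) = 3)
t(l) = (-17 + l)*(3 + l) (t(l) = (l + 3)*(l - 17) = (3 + l)*(-17 + l) = (-17 + l)*(3 + l))
I(77, 66)*t(16) = (-17 + 66)*(-51 + 16**2 - 14*16) = 49*(-51 + 256 - 224) = 49*(-19) = -931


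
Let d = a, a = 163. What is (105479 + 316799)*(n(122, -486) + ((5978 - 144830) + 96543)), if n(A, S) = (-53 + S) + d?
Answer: -18024936430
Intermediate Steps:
d = 163
n(A, S) = 110 + S (n(A, S) = (-53 + S) + 163 = 110 + S)
(105479 + 316799)*(n(122, -486) + ((5978 - 144830) + 96543)) = (105479 + 316799)*((110 - 486) + ((5978 - 144830) + 96543)) = 422278*(-376 + (-138852 + 96543)) = 422278*(-376 - 42309) = 422278*(-42685) = -18024936430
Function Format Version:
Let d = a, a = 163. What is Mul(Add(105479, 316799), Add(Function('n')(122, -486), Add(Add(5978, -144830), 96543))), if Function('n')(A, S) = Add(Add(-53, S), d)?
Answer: -18024936430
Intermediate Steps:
d = 163
Function('n')(A, S) = Add(110, S) (Function('n')(A, S) = Add(Add(-53, S), 163) = Add(110, S))
Mul(Add(105479, 316799), Add(Function('n')(122, -486), Add(Add(5978, -144830), 96543))) = Mul(Add(105479, 316799), Add(Add(110, -486), Add(Add(5978, -144830), 96543))) = Mul(422278, Add(-376, Add(-138852, 96543))) = Mul(422278, Add(-376, -42309)) = Mul(422278, -42685) = -18024936430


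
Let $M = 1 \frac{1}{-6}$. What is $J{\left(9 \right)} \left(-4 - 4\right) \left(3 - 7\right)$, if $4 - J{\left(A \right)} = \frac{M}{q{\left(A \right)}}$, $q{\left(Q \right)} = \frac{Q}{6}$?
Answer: $\frac{1184}{9} \approx 131.56$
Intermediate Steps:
$M = - \frac{1}{6}$ ($M = 1 \left(- \frac{1}{6}\right) = - \frac{1}{6} \approx -0.16667$)
$q{\left(Q \right)} = \frac{Q}{6}$ ($q{\left(Q \right)} = Q \frac{1}{6} = \frac{Q}{6}$)
$J{\left(A \right)} = 4 + \frac{1}{A}$ ($J{\left(A \right)} = 4 - - \frac{1}{6 \frac{A}{6}} = 4 - - \frac{6 \frac{1}{A}}{6} = 4 - - \frac{1}{A} = 4 + \frac{1}{A}$)
$J{\left(9 \right)} \left(-4 - 4\right) \left(3 - 7\right) = \left(4 + \frac{1}{9}\right) \left(-4 - 4\right) \left(3 - 7\right) = \left(4 + \frac{1}{9}\right) \left(\left(-8\right) \left(-4\right)\right) = \frac{37}{9} \cdot 32 = \frac{1184}{9}$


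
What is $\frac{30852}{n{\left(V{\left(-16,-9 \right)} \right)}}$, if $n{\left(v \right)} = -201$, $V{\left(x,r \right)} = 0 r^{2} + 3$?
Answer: $- \frac{10284}{67} \approx -153.49$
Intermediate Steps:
$V{\left(x,r \right)} = 3$ ($V{\left(x,r \right)} = 0 + 3 = 3$)
$\frac{30852}{n{\left(V{\left(-16,-9 \right)} \right)}} = \frac{30852}{-201} = 30852 \left(- \frac{1}{201}\right) = - \frac{10284}{67}$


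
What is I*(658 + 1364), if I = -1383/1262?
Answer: -1398213/631 ≈ -2215.9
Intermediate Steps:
I = -1383/1262 (I = -1383*1/1262 = -1383/1262 ≈ -1.0959)
I*(658 + 1364) = -1383*(658 + 1364)/1262 = -1383/1262*2022 = -1398213/631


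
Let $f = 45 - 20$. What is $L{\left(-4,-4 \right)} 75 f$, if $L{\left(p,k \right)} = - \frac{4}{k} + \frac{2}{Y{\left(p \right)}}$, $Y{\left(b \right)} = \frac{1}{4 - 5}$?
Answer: $-1875$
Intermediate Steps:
$Y{\left(b \right)} = -1$ ($Y{\left(b \right)} = \frac{1}{-1} = -1$)
$f = 25$ ($f = 45 - 20 = 25$)
$L{\left(p,k \right)} = -2 - \frac{4}{k}$ ($L{\left(p,k \right)} = - \frac{4}{k} + \frac{2}{-1} = - \frac{4}{k} + 2 \left(-1\right) = - \frac{4}{k} - 2 = -2 - \frac{4}{k}$)
$L{\left(-4,-4 \right)} 75 f = \left(-2 - \frac{4}{-4}\right) 75 \cdot 25 = \left(-2 - -1\right) 75 \cdot 25 = \left(-2 + 1\right) 75 \cdot 25 = \left(-1\right) 75 \cdot 25 = \left(-75\right) 25 = -1875$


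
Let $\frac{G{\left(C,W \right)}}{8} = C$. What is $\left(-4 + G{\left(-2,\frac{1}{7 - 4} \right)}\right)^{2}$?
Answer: $400$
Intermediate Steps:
$G{\left(C,W \right)} = 8 C$
$\left(-4 + G{\left(-2,\frac{1}{7 - 4} \right)}\right)^{2} = \left(-4 + 8 \left(-2\right)\right)^{2} = \left(-4 - 16\right)^{2} = \left(-20\right)^{2} = 400$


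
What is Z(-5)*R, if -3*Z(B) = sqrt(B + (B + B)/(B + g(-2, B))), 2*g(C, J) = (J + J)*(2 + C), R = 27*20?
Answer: -180*I*sqrt(3) ≈ -311.77*I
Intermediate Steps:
R = 540
g(C, J) = J*(2 + C) (g(C, J) = ((J + J)*(2 + C))/2 = ((2*J)*(2 + C))/2 = (2*J*(2 + C))/2 = J*(2 + C))
Z(B) = -sqrt(2 + B)/3 (Z(B) = -sqrt(B + (B + B)/(B + B*(2 - 2)))/3 = -sqrt(B + (2*B)/(B + B*0))/3 = -sqrt(B + (2*B)/(B + 0))/3 = -sqrt(B + (2*B)/B)/3 = -sqrt(B + 2)/3 = -sqrt(2 + B)/3)
Z(-5)*R = -sqrt(2 - 5)/3*540 = -I*sqrt(3)/3*540 = -180*I*sqrt(3)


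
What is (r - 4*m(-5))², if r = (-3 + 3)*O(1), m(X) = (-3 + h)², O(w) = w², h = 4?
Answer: 16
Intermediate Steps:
m(X) = 1 (m(X) = (-3 + 4)² = 1² = 1)
r = 0 (r = (-3 + 3)*1² = 0*1 = 0)
(r - 4*m(-5))² = (0 - 4*1)² = (0 - 4)² = (-4)² = 16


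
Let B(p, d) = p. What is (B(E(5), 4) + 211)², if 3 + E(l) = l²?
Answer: 54289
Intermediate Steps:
E(l) = -3 + l²
(B(E(5), 4) + 211)² = ((-3 + 5²) + 211)² = ((-3 + 25) + 211)² = (22 + 211)² = 233² = 54289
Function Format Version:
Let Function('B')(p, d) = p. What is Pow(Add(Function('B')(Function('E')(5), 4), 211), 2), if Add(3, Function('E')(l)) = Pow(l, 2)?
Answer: 54289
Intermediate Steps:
Function('E')(l) = Add(-3, Pow(l, 2))
Pow(Add(Function('B')(Function('E')(5), 4), 211), 2) = Pow(Add(Add(-3, Pow(5, 2)), 211), 2) = Pow(Add(Add(-3, 25), 211), 2) = Pow(Add(22, 211), 2) = Pow(233, 2) = 54289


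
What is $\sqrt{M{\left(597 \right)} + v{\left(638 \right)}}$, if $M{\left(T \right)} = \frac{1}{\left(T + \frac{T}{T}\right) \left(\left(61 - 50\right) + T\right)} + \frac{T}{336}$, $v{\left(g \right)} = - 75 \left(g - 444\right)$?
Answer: $\frac{i \sqrt{1472433156242139}}{318136} \approx 120.62 i$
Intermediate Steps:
$v{\left(g \right)} = 33300 - 75 g$ ($v{\left(g \right)} = - 75 \left(-444 + g\right) = 33300 - 75 g$)
$M{\left(T \right)} = \frac{T}{336} + \frac{1}{\left(1 + T\right) \left(11 + T\right)}$ ($M{\left(T \right)} = \frac{1}{\left(T + 1\right) \left(11 + T\right)} + T \frac{1}{336} = \frac{1}{\left(1 + T\right) \left(11 + T\right)} + \frac{T}{336} = \frac{T}{336} + \frac{1}{\left(1 + T\right) \left(11 + T\right)}$)
$\sqrt{M{\left(597 \right)} + v{\left(638 \right)}} = \sqrt{\frac{336 + 597^{3} + 11 \cdot 597 + 12 \cdot 597^{2}}{336 \left(11 + 597^{2} + 12 \cdot 597\right)} + \left(33300 - 47850\right)} = \sqrt{\frac{336 + 212776173 + 6567 + 12 \cdot 356409}{336 \left(11 + 356409 + 7164\right)} + \left(33300 - 47850\right)} = \sqrt{\frac{336 + 212776173 + 6567 + 4276908}{336 \cdot 363584} - 14550} = \sqrt{\frac{1}{336} \cdot \frac{1}{363584} \cdot 217059984 - 14550} = \sqrt{\frac{4522083}{2545088} - 14550} = \sqrt{- \frac{37026508317}{2545088}} = \frac{i \sqrt{1472433156242139}}{318136}$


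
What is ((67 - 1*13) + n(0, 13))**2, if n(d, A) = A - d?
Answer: 4489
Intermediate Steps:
((67 - 1*13) + n(0, 13))**2 = ((67 - 1*13) + (13 - 1*0))**2 = ((67 - 13) + (13 + 0))**2 = (54 + 13)**2 = 67**2 = 4489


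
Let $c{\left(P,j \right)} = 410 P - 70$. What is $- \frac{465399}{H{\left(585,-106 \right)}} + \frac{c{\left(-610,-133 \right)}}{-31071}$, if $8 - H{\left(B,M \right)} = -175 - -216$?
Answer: $\frac{146148161}{10357} \approx 14111.0$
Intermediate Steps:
$H{\left(B,M \right)} = -33$ ($H{\left(B,M \right)} = 8 - \left(-175 - -216\right) = 8 - \left(-175 + 216\right) = 8 - 41 = -33$)
$c{\left(P,j \right)} = -70 + 410 P$
$- \frac{465399}{H{\left(585,-106 \right)}} + \frac{c{\left(-610,-133 \right)}}{-31071} = - \frac{465399}{-33} + \frac{-70 + 410 \left(-610\right)}{-31071} = \left(-465399\right) \left(- \frac{1}{33}\right) + \left(-70 - 250100\right) \left(- \frac{1}{31071}\right) = 14103 - - \frac{83390}{10357} = 14103 + \frac{83390}{10357} = \frac{146148161}{10357}$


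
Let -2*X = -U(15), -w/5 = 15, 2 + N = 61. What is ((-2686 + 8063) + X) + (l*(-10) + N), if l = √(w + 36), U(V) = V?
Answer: 10887/2 - 10*I*√39 ≈ 5443.5 - 62.45*I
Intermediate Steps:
N = 59 (N = -2 + 61 = 59)
w = -75 (w = -5*15 = -75)
l = I*√39 (l = √(-75 + 36) = √(-39) = I*√39 ≈ 6.245*I)
X = 15/2 (X = -(-1)*15/2 = -½*(-15) = 15/2 ≈ 7.5000)
((-2686 + 8063) + X) + (l*(-10) + N) = ((-2686 + 8063) + 15/2) + ((I*√39)*(-10) + 59) = (5377 + 15/2) + (-10*I*√39 + 59) = 10769/2 + (59 - 10*I*√39) = 10887/2 - 10*I*√39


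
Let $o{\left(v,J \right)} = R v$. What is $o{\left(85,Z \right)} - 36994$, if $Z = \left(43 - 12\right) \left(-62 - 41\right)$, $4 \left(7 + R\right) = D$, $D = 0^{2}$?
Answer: $-37589$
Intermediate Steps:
$D = 0$
$R = -7$ ($R = -7 + \frac{1}{4} \cdot 0 = -7 + 0 = -7$)
$Z = -3193$ ($Z = \left(43 - 12\right) \left(-103\right) = 31 \left(-103\right) = -3193$)
$o{\left(v,J \right)} = - 7 v$
$o{\left(85,Z \right)} - 36994 = \left(-7\right) 85 - 36994 = -595 - 36994 = -37589$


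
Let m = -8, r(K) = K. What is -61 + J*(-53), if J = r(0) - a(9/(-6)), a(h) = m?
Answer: -485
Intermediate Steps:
a(h) = -8
J = 8 (J = 0 - 1*(-8) = 0 + 8 = 8)
-61 + J*(-53) = -61 + 8*(-53) = -61 - 424 = -485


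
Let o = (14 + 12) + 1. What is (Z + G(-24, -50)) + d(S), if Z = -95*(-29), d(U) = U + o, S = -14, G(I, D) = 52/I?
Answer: 16595/6 ≈ 2765.8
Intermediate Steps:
o = 27 (o = 26 + 1 = 27)
d(U) = 27 + U (d(U) = U + 27 = 27 + U)
Z = 2755
(Z + G(-24, -50)) + d(S) = (2755 + 52/(-24)) + (27 - 14) = (2755 + 52*(-1/24)) + 13 = (2755 - 13/6) + 13 = 16517/6 + 13 = 16595/6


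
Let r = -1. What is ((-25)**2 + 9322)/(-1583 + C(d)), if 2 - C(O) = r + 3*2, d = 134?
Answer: -9947/1586 ≈ -6.2718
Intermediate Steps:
C(O) = -3 (C(O) = 2 - (-1 + 3*2) = 2 - (-1 + 6) = 2 - 1*5 = 2 - 5 = -3)
((-25)**2 + 9322)/(-1583 + C(d)) = ((-25)**2 + 9322)/(-1583 - 3) = (625 + 9322)/(-1586) = 9947*(-1/1586) = -9947/1586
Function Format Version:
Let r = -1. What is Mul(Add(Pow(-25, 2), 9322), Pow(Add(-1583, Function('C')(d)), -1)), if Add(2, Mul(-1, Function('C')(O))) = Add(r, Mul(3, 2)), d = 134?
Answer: Rational(-9947, 1586) ≈ -6.2718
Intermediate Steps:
Function('C')(O) = -3 (Function('C')(O) = Add(2, Mul(-1, Add(-1, Mul(3, 2)))) = Add(2, Mul(-1, Add(-1, 6))) = Add(2, Mul(-1, 5)) = Add(2, -5) = -3)
Mul(Add(Pow(-25, 2), 9322), Pow(Add(-1583, Function('C')(d)), -1)) = Mul(Add(Pow(-25, 2), 9322), Pow(Add(-1583, -3), -1)) = Mul(Add(625, 9322), Pow(-1586, -1)) = Mul(9947, Rational(-1, 1586)) = Rational(-9947, 1586)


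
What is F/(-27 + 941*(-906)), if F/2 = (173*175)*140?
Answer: -8477000/852573 ≈ -9.9428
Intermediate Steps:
F = 8477000 (F = 2*((173*175)*140) = 2*(30275*140) = 2*4238500 = 8477000)
F/(-27 + 941*(-906)) = 8477000/(-27 + 941*(-906)) = 8477000/(-27 - 852546) = 8477000/(-852573) = 8477000*(-1/852573) = -8477000/852573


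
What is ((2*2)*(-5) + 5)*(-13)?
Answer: 195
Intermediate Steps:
((2*2)*(-5) + 5)*(-13) = (4*(-5) + 5)*(-13) = (-20 + 5)*(-13) = -15*(-13) = 195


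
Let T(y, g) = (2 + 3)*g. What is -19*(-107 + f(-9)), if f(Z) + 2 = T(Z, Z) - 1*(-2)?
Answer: 2888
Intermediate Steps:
T(y, g) = 5*g
f(Z) = 5*Z (f(Z) = -2 + (5*Z - 1*(-2)) = -2 + (5*Z + 2) = -2 + (2 + 5*Z) = 5*Z)
-19*(-107 + f(-9)) = -19*(-107 + 5*(-9)) = -19*(-107 - 45) = -19*(-152) = 2888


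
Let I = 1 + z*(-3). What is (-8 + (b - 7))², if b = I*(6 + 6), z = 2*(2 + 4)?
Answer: 189225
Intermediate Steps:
z = 12 (z = 2*6 = 12)
I = -35 (I = 1 + 12*(-3) = 1 - 36 = -35)
b = -420 (b = -35*(6 + 6) = -35*12 = -420)
(-8 + (b - 7))² = (-8 + (-420 - 7))² = (-8 - 427)² = (-435)² = 189225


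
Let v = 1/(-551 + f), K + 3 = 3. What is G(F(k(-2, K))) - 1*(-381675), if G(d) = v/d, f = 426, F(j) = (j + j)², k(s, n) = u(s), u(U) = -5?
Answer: 4770937499/12500 ≈ 3.8168e+5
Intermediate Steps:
K = 0 (K = -3 + 3 = 0)
k(s, n) = -5
F(j) = 4*j² (F(j) = (2*j)² = 4*j²)
v = -1/125 (v = 1/(-551 + 426) = 1/(-125) = -1/125 ≈ -0.0080000)
G(d) = -1/(125*d)
G(F(k(-2, K))) - 1*(-381675) = -1/(125*(4*(-5)²)) - 1*(-381675) = -1/(125*(4*25)) + 381675 = -1/125/100 + 381675 = -1/125*1/100 + 381675 = -1/12500 + 381675 = 4770937499/12500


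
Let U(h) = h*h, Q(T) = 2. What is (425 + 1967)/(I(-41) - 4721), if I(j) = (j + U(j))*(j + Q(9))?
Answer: -2392/68681 ≈ -0.034828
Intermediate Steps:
U(h) = h²
I(j) = (2 + j)*(j + j²) (I(j) = (j + j²)*(j + 2) = (j + j²)*(2 + j) = (2 + j)*(j + j²))
(425 + 1967)/(I(-41) - 4721) = (425 + 1967)/(-41*(2 + (-41)² + 3*(-41)) - 4721) = 2392/(-41*(2 + 1681 - 123) - 4721) = 2392/(-41*1560 - 4721) = 2392/(-63960 - 4721) = 2392/(-68681) = 2392*(-1/68681) = -2392/68681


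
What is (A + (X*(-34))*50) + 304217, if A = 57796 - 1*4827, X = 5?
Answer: 348686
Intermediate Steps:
A = 52969 (A = 57796 - 4827 = 52969)
(A + (X*(-34))*50) + 304217 = (52969 + (5*(-34))*50) + 304217 = (52969 - 170*50) + 304217 = (52969 - 8500) + 304217 = 44469 + 304217 = 348686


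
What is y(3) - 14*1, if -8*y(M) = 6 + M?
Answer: -121/8 ≈ -15.125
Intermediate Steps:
y(M) = -¾ - M/8 (y(M) = -(6 + M)/8 = -¾ - M/8)
y(3) - 14*1 = (-¾ - ⅛*3) - 14*1 = (-¾ - 3/8) - 14 = -9/8 - 14 = -121/8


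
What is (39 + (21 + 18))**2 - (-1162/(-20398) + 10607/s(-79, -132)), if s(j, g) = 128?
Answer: 1119176641/186496 ≈ 6001.1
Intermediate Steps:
(39 + (21 + 18))**2 - (-1162/(-20398) + 10607/s(-79, -132)) = (39 + (21 + 18))**2 - (-1162/(-20398) + 10607/128) = (39 + 39)**2 - (-1162*(-1/20398) + 10607*(1/128)) = 78**2 - (83/1457 + 10607/128) = 6084 - 1*15465023/186496 = 6084 - 15465023/186496 = 1119176641/186496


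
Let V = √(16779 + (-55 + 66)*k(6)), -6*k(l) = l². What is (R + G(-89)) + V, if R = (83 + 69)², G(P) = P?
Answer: 23015 + 3*√1857 ≈ 23144.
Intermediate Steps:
R = 23104 (R = 152² = 23104)
k(l) = -l²/6
V = 3*√1857 (V = √(16779 + (-55 + 66)*(-⅙*6²)) = √(16779 + 11*(-⅙*36)) = √(16779 + 11*(-6)) = √(16779 - 66) = √16713 = 3*√1857 ≈ 129.28)
(R + G(-89)) + V = (23104 - 89) + 3*√1857 = 23015 + 3*√1857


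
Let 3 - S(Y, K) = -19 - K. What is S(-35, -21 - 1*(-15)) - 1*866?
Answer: -850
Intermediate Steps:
S(Y, K) = 22 + K (S(Y, K) = 3 - (-19 - K) = 3 + (19 + K) = 22 + K)
S(-35, -21 - 1*(-15)) - 1*866 = (22 + (-21 - 1*(-15))) - 1*866 = (22 + (-21 + 15)) - 866 = (22 - 6) - 866 = 16 - 866 = -850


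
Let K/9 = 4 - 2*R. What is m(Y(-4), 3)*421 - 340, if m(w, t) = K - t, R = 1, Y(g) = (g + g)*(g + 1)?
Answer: 5975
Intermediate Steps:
Y(g) = 2*g*(1 + g) (Y(g) = (2*g)*(1 + g) = 2*g*(1 + g))
K = 18 (K = 9*(4 - 2*1) = 9*(4 - 2) = 9*2 = 18)
m(w, t) = 18 - t
m(Y(-4), 3)*421 - 340 = (18 - 1*3)*421 - 340 = (18 - 3)*421 - 340 = 15*421 - 340 = 6315 - 340 = 5975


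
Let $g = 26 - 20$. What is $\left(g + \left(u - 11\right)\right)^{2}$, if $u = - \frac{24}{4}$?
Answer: $121$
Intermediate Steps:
$u = -6$ ($u = \left(-24\right) \frac{1}{4} = -6$)
$g = 6$ ($g = 26 - 20 = 6$)
$\left(g + \left(u - 11\right)\right)^{2} = \left(6 - 17\right)^{2} = \left(-11\right)^{2} = 121$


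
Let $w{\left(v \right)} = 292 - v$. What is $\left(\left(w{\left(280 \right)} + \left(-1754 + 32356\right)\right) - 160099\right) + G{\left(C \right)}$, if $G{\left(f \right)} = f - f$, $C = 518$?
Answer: $-129485$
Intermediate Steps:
$G{\left(f \right)} = 0$
$\left(\left(w{\left(280 \right)} + \left(-1754 + 32356\right)\right) - 160099\right) + G{\left(C \right)} = \left(\left(\left(292 - 280\right) + \left(-1754 + 32356\right)\right) - 160099\right) + 0 = \left(\left(\left(292 - 280\right) + 30602\right) - 160099\right) + 0 = \left(\left(12 + 30602\right) - 160099\right) + 0 = \left(30614 - 160099\right) + 0 = -129485 + 0 = -129485$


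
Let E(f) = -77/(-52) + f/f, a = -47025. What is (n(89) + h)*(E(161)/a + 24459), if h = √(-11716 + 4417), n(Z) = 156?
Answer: 19936530857/5225 + 19936530857*I*√811/271700 ≈ 3.8156e+6 + 2.0896e+6*I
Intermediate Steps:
E(f) = 129/52 (E(f) = -77*(-1/52) + 1 = 77/52 + 1 = 129/52)
h = 3*I*√811 (h = √(-7299) = 3*I*√811 ≈ 85.434*I)
(n(89) + h)*(E(161)/a + 24459) = (156 + 3*I*√811)*((129/52)/(-47025) + 24459) = (156 + 3*I*√811)*((129/52)*(-1/47025) + 24459) = (156 + 3*I*√811)*(-43/815100 + 24459) = (156 + 3*I*√811)*(19936530857/815100) = 19936530857/5225 + 19936530857*I*√811/271700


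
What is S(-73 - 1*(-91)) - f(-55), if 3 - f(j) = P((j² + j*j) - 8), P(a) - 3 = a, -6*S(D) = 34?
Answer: 18109/3 ≈ 6036.3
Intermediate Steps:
S(D) = -17/3 (S(D) = -⅙*34 = -17/3)
P(a) = 3 + a
f(j) = 8 - 2*j² (f(j) = 3 - (3 + ((j² + j*j) - 8)) = 3 - (3 + ((j² + j²) - 8)) = 3 - (3 + (2*j² - 8)) = 3 - (3 + (-8 + 2*j²)) = 3 - (-5 + 2*j²) = 3 + (5 - 2*j²) = 8 - 2*j²)
S(-73 - 1*(-91)) - f(-55) = -17/3 - (8 - 2*(-55)²) = -17/3 - (8 - 2*3025) = -17/3 - (8 - 6050) = -17/3 - 1*(-6042) = -17/3 + 6042 = 18109/3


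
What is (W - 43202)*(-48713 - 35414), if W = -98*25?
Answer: 3840565804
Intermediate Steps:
W = -2450
(W - 43202)*(-48713 - 35414) = (-2450 - 43202)*(-48713 - 35414) = -45652*(-84127) = 3840565804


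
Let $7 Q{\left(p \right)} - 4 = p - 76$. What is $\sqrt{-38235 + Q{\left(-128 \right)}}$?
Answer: $\frac{i \sqrt{1874915}}{7} \approx 195.61 i$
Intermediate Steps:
$Q{\left(p \right)} = - \frac{72}{7} + \frac{p}{7}$ ($Q{\left(p \right)} = \frac{4}{7} + \frac{p - 76}{7} = \frac{4}{7} + \frac{-76 + p}{7} = \frac{4}{7} + \left(- \frac{76}{7} + \frac{p}{7}\right) = - \frac{72}{7} + \frac{p}{7}$)
$\sqrt{-38235 + Q{\left(-128 \right)}} = \sqrt{-38235 + \left(- \frac{72}{7} + \frac{1}{7} \left(-128\right)\right)} = \sqrt{-38235 - \frac{200}{7}} = \sqrt{- \frac{267845}{7}} = \frac{i \sqrt{1874915}}{7}$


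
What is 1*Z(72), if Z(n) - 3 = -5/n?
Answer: 211/72 ≈ 2.9306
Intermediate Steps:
Z(n) = 3 - 5/n
1*Z(72) = 1*(3 - 5/72) = 1*(211/72) = 211/72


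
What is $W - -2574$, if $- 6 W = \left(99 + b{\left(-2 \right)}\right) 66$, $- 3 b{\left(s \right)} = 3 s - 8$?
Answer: $\frac{4301}{3} \approx 1433.7$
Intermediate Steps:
$b{\left(s \right)} = \frac{8}{3} - s$ ($b{\left(s \right)} = - \frac{3 s - 8}{3} = - \frac{-8 + 3 s}{3} = \frac{8}{3} - s$)
$W = - \frac{3421}{3}$ ($W = - \frac{\left(99 + \left(\frac{8}{3} - -2\right)\right) 66}{6} = - \frac{\left(99 + \left(\frac{8}{3} + 2\right)\right) 66}{6} = - \frac{\left(99 + \frac{14}{3}\right) 66}{6} = - \frac{\frac{311}{3} \cdot 66}{6} = \left(- \frac{1}{6}\right) 6842 = - \frac{3421}{3} \approx -1140.3$)
$W - -2574 = - \frac{3421}{3} - -2574 = - \frac{3421}{3} + 2574 = \frac{4301}{3}$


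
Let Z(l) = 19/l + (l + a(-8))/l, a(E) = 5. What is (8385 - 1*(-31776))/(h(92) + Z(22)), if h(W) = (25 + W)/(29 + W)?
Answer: 4859481/370 ≈ 13134.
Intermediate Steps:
h(W) = (25 + W)/(29 + W)
Z(l) = 19/l + (5 + l)/l (Z(l) = 19/l + (l + 5)/l = 19/l + (5 + l)/l)
(8385 - 1*(-31776))/(h(92) + Z(22)) = (8385 - 1*(-31776))/((25 + 92)/(29 + 92) + (24 + 22)/22) = (8385 + 31776)/(117/121 + (1/22)*46) = 40161/((1/121)*117 + 23/11) = 40161/(117/121 + 23/11) = 40161/(370/121) = 40161*(121/370) = 4859481/370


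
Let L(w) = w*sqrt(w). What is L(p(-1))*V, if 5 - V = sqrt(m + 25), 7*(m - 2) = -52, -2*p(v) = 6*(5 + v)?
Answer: 24*I*sqrt(3)*(-35 + sqrt(959))/7 ≈ -23.945*I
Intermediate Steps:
p(v) = -15 - 3*v (p(v) = -3*(5 + v) = -(30 + 6*v)/2 = -15 - 3*v)
m = -38/7 (m = 2 + (1/7)*(-52) = 2 - 52/7 = -38/7 ≈ -5.4286)
L(w) = w**(3/2)
V = 5 - sqrt(959)/7 (V = 5 - sqrt(-38/7 + 25) = 5 - sqrt(137/7) = 5 - sqrt(959)/7 ≈ 0.57604)
L(p(-1))*V = (-15 - 3*(-1))**(3/2)*(5 - sqrt(959)/7) = (-15 + 3)**(3/2)*(5 - sqrt(959)/7) = (-12)**(3/2)*(5 - sqrt(959)/7) = (-24*I*sqrt(3))*(5 - sqrt(959)/7) = -24*I*sqrt(3)*(5 - sqrt(959)/7)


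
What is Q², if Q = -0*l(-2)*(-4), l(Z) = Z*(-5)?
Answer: 0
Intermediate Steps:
l(Z) = -5*Z
Q = 0 (Q = -0*(-5*(-2))*(-4) = -0*10*(-4) = -0*(-4) = -1*0 = 0)
Q² = 0² = 0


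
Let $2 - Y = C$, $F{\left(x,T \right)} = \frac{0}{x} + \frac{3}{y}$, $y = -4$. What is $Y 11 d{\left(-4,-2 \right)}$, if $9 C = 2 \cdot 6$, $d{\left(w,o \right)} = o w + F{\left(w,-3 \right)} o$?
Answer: $\frac{209}{3} \approx 69.667$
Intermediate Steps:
$F{\left(x,T \right)} = - \frac{3}{4}$ ($F{\left(x,T \right)} = \frac{0}{x} + \frac{3}{-4} = 0 + 3 \left(- \frac{1}{4}\right) = 0 - \frac{3}{4} = - \frac{3}{4}$)
$d{\left(w,o \right)} = - \frac{3 o}{4} + o w$ ($d{\left(w,o \right)} = o w - \frac{3 o}{4} = - \frac{3 o}{4} + o w$)
$C = \frac{4}{3}$ ($C = \frac{2 \cdot 6}{9} = \frac{1}{9} \cdot 12 = \frac{4}{3} \approx 1.3333$)
$Y = \frac{2}{3}$ ($Y = 2 - \frac{4}{3} = \frac{2}{3} \approx 0.66667$)
$Y 11 d{\left(-4,-2 \right)} = \frac{2}{3} \cdot 11 \cdot \frac{1}{4} \left(-2\right) \left(-3 + 4 \left(-4\right)\right) = \frac{22 \cdot \frac{1}{4} \left(-2\right) \left(-3 - 16\right)}{3} = \frac{22 \cdot \frac{1}{4} \left(-2\right) \left(-19\right)}{3} = \frac{22}{3} \cdot \frac{19}{2} = \frac{209}{3}$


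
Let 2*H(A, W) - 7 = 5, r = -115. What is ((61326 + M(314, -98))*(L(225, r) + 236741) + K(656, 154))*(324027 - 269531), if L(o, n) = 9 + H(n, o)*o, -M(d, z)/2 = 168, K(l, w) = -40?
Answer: 791375596444160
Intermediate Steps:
H(A, W) = 6 (H(A, W) = 7/2 + (½)*5 = 7/2 + 5/2 = 6)
M(d, z) = -336 (M(d, z) = -2*168 = -336)
L(o, n) = 9 + 6*o
((61326 + M(314, -98))*(L(225, r) + 236741) + K(656, 154))*(324027 - 269531) = ((61326 - 336)*((9 + 6*225) + 236741) - 40)*(324027 - 269531) = (60990*((9 + 1350) + 236741) - 40)*54496 = (60990*(1359 + 236741) - 40)*54496 = (60990*238100 - 40)*54496 = (14521719000 - 40)*54496 = 14521718960*54496 = 791375596444160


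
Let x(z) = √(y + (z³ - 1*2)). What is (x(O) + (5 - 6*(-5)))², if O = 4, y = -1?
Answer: (35 + √61)² ≈ 1832.7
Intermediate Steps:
x(z) = √(-3 + z³) (x(z) = √(-1 + (z³ - 1*2)) = √(-1 + (z³ - 2)) = √(-1 + (-2 + z³)) = √(-3 + z³))
(x(O) + (5 - 6*(-5)))² = (√(-3 + 4³) + (5 - 6*(-5)))² = (√(-3 + 64) + (5 + 30))² = (√61 + 35)² = (35 + √61)²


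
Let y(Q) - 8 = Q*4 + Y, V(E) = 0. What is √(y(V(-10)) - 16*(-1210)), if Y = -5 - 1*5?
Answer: √19358 ≈ 139.13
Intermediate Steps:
Y = -10 (Y = -5 - 5 = -10)
y(Q) = -2 + 4*Q (y(Q) = 8 + (Q*4 - 10) = 8 + (4*Q - 10) = 8 + (-10 + 4*Q) = -2 + 4*Q)
√(y(V(-10)) - 16*(-1210)) = √((-2 + 4*0) - 16*(-1210)) = √((-2 + 0) + 19360) = √(-2 + 19360) = √19358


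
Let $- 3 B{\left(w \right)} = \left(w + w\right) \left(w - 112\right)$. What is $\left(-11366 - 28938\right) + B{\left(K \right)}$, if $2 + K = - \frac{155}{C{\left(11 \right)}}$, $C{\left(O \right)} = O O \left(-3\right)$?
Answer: $- \frac{15979534562}{395307} \approx -40423.0$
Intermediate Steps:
$C{\left(O \right)} = - 3 O^{2}$ ($C{\left(O \right)} = O^{2} \left(-3\right) = - 3 O^{2}$)
$K = - \frac{571}{363}$ ($K = -2 - \frac{155}{\left(-3\right) 11^{2}} = -2 - \frac{155}{\left(-3\right) 121} = -2 - \frac{155}{-363} = -2 - - \frac{155}{363} = -2 + \frac{155}{363} = - \frac{571}{363} \approx -1.573$)
$B{\left(w \right)} = - \frac{2 w \left(-112 + w\right)}{3}$ ($B{\left(w \right)} = - \frac{\left(w + w\right) \left(w - 112\right)}{3} = - \frac{2 w \left(-112 + w\right)}{3}$)
$\left(-11366 - 28938\right) + B{\left(K \right)} = \left(-11366 - 28938\right) + \frac{2}{3} \left(- \frac{571}{363}\right) \left(112 - - \frac{571}{363}\right) = -40304 + \frac{2}{3} \left(- \frac{571}{363}\right) \left(112 + \frac{571}{363}\right) = -40304 + \frac{2}{3} \left(- \frac{571}{363}\right) \frac{41227}{363} = -40304 - \frac{47081234}{395307} = - \frac{15979534562}{395307}$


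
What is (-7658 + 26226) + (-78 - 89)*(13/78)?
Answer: 111241/6 ≈ 18540.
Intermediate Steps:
(-7658 + 26226) + (-78 - 89)*(13/78) = 18568 - 2171/78 = 18568 - 167*⅙ = 18568 - 167/6 = 111241/6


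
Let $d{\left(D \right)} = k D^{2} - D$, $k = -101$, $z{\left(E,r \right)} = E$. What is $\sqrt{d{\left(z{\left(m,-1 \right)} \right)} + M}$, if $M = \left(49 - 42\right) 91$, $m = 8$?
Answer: $i \sqrt{5835} \approx 76.387 i$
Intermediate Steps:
$d{\left(D \right)} = - D - 101 D^{2}$ ($d{\left(D \right)} = - 101 D^{2} - D = - D - 101 D^{2}$)
$M = 637$ ($M = 7 \cdot 91 = 637$)
$\sqrt{d{\left(z{\left(m,-1 \right)} \right)} + M} = \sqrt{8 \left(-1 - 808\right) + 637} = \sqrt{8 \left(-809\right) + 637} = \sqrt{-6472 + 637} = \sqrt{-5835} = i \sqrt{5835}$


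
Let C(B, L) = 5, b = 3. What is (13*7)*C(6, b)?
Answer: 455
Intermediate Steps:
(13*7)*C(6, b) = (13*7)*5 = 91*5 = 455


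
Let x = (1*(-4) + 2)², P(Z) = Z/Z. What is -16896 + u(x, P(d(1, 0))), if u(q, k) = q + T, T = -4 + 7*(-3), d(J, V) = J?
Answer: -16917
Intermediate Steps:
T = -25 (T = -4 - 21 = -25)
P(Z) = 1
x = 4 (x = (-4 + 2)² = (-2)² = 4)
u(q, k) = -25 + q (u(q, k) = q - 25 = -25 + q)
-16896 + u(x, P(d(1, 0))) = -16896 + (-25 + 4) = -16896 - 21 = -16917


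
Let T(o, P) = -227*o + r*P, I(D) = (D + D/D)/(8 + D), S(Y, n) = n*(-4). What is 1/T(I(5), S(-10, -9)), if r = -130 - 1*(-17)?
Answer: -13/54246 ≈ -0.00023965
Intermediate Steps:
S(Y, n) = -4*n
I(D) = (1 + D)/(8 + D) (I(D) = (D + 1)/(8 + D) = (1 + D)/(8 + D))
r = -113 (r = -130 + 17 = -113)
T(o, P) = -227*o - 113*P
1/T(I(5), S(-10, -9)) = 1/(-227*(1 + 5)/(8 + 5) - (-452)*(-9)) = 1/(-227*6/13 - 113*36) = 1/(-227*6/13 - 4068) = 1/(-1362/13 - 4068) = 1/(-54246/13) = -13/54246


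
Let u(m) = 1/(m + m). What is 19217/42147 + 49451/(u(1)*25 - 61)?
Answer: -4166558545/4088259 ≈ -1019.2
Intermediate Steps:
u(m) = 1/(2*m)
19217/42147 + 49451/(u(1)*25 - 61) = 19217/42147 + 49451/(((½)/1)*25 - 61) = 19217*(1/42147) + 49451/(((½)*1)*25 - 61) = 19217/42147 + 49451/((½)*25 - 61) = 19217/42147 + 49451/(25/2 - 61) = 19217/42147 + 49451/(-97/2) = 19217/42147 + 49451*(-2/97) = 19217/42147 - 98902/97 = -4166558545/4088259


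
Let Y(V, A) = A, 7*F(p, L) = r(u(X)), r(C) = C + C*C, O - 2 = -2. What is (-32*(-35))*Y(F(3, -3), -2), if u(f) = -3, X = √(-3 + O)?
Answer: -2240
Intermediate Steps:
O = 0 (O = 2 - 2 = 0)
X = I*√3 (X = √(-3 + 0) = √(-3) = I*√3 ≈ 1.732*I)
r(C) = C + C²
F(p, L) = 6/7 (F(p, L) = (-3*(1 - 3))/7 = (-3*(-2))/7 = (⅐)*6 = 6/7)
(-32*(-35))*Y(F(3, -3), -2) = -32*(-35)*(-2) = 1120*(-2) = -2240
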